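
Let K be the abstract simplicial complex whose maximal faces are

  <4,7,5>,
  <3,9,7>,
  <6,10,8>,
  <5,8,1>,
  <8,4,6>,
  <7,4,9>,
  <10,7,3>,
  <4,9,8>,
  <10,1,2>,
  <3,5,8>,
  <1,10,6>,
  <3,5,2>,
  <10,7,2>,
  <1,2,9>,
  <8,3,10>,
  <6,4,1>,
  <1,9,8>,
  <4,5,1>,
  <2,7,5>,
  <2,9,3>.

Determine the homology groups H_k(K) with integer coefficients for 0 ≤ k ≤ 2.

H_0 ≅ Z,  H_1 ≅ Z ⊕ Z/2,  H_2 = 0.

K has 10 vertices, 30 edges, 20 triangles.
rank ∂_0 = 0, rank ∂_1 = 9 ⇒ b_0 = 10 − 0 − 9 = 1; all invariant factors of ∂_1 are 1 so no torsion. So H_0 = Z.
rank ∂_1 = 9, rank ∂_2 = 20 ⇒ b_1 = 30 − 9 − 20 = 1; ∂_2 has invariant factor(s) [2] giving torsion. So H_1 = Z ⊕ Z/2.
rank ∂_2 = 20, rank ∂_3 = 0 ⇒ b_2 = 20 − 20 − 0 = 0. So H_2 = 0.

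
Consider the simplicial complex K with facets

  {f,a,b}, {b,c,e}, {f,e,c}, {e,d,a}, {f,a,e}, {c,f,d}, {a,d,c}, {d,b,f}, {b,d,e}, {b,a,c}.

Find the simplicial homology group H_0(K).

Order the vertices as a < b < c < d < e < f. Listing each simplex with vertices in this order, K has dimension 2 with simplices:

  0-simplices (6): a, b, c, d, e, f
  1-simplices (15): ab, ac, ad, ae, af, bc, bd, be, bf, cd, ce, cf, de, df, ef
  2-simplices (10): abc, abf, acd, ade, aef, bce, bde, bdf, cdf, cef

giving chain groups C_0 ≅ Z^6, C_1 ≅ Z^15, C_2 ≅ Z^10.

Boundary ∂_1: C_1 → C_0 sends each edge [p,q] (with p < q) to q − p.
The 6×15 boundary matrix has rank 5 and Smith normal form diag(1,1,1,1,1).

Boundary ∂_2: C_2 → C_1 sends each 2-simplex [p,q,r] to [q,r] − [p,r] + [p,q]. For instance
  ∂abf = bf − af + ab,
  ∂cdf = df − cf + cd.
This gives a 15×10 integer matrix of rank 10; reducing to Smith normal form yields diagonal entries (1,1,1,1,1,1,1,1,1,2).

Computing H_k = (kernel of ∂_k) / (image of ∂_{k+1}):

  H_0: rank C_0 − rank ∂_1 = 6 − 5 = 1, and the invariant factors of ∂_1 are all 1, so H_0 = Z.

(K is a triangulation of the real projective plane RP^2.)

H_0 ≅ Z.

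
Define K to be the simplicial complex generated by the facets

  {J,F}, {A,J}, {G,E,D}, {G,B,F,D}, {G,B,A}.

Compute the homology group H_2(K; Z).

Take the total order A < B < D < E < F < G < J on the vertex set. Then K (dimension 3) consists of the simplices:

  0-simplices (7): A, B, D, E, F, G, J
  1-simplices (12): AB, AG, AJ, BD, BF, BG, DE, DF, DG, EG, FG, FJ
  2-simplices (6): ABG, BDF, BDG, BFG, DEG, DFG
  3-simplices (1): BDFG

so the chain groups are C_0 ≅ Z^7, C_1 ≅ Z^12, C_2 ≅ Z^6, C_3 ≅ Z^1.

∂_1: C_1 → C_0 sends each edge [p,q] (with p < q) to q − p. For instance
  ∂AG = G − A.
This gives a 7×12 integer matrix of rank 6; reducing to Smith normal form yields diagonal entries (1,1,1,1,1,1).

Boundary ∂_2: C_2 → C_1 sends each 2-simplex [p,q,r] to [q,r] − [p,r] + [p,q]. For instance
  ∂DFG = FG − DG + DF,
  ∂BFG = FG − BG + BF.
The resulting 12×6 matrix has rank 5, and its Smith normal form has invariant factors (1,1,1,1,1).

The boundary map ∂_3: C_3 → C_2 sends each 3-simplex σ to the alternating sum Σ_i (−1)^i (σ with its i-th vertex removed). For instance
  ∂BDFG = DFG − BFG + BDG − BDF.
The resulting 6×1 matrix has rank 1, and its Smith normal form has invariant factors (1).

Reading off H_k = ker ∂_k / im ∂_{k+1}:

  H_2: rank ker ∂_2 − rank ∂_3 = (6 − 5) − 1 = 0, and the invariant factors of ∂_3 are all 1, so H_2 ≅ 0.

H_2 = 0.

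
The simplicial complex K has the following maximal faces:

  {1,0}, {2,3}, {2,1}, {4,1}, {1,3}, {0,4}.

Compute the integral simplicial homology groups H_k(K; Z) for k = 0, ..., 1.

K has 5 vertices, 6 edges.
rank ∂_0 = 0, rank ∂_1 = 4 ⇒ b_0 = 5 − 0 − 4 = 1; all invariant factors of ∂_1 are 1 so no torsion. So H_0 ≅ Z.
rank ∂_1 = 4, rank ∂_2 = 0 ⇒ b_1 = 6 − 4 − 0 = 2. So H_1 ≅ Z^2.

H_0 = Z,  H_1 = Z^2.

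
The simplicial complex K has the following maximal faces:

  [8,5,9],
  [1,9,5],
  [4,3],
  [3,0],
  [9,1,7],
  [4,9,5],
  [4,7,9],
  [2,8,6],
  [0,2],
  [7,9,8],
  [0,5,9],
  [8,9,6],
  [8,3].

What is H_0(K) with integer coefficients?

H_0 = Z.

K has 10 vertices, 21 edges, 9 triangles.
rank ∂_0 = 0, rank ∂_1 = 9 ⇒ b_0 = 10 − 0 − 9 = 1; all invariant factors of ∂_1 are 1 so no torsion. So H_0 = Z.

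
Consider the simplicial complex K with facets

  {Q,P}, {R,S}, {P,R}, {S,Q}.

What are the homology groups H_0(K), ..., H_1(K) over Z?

Fix the vertex order P < Q < R < S and write every simplex with vertices in increasing order. Then dim K = 1 and the simplices of K are:

  0-simplices (4): P, Q, R, S
  1-simplices (4): PQ, PR, QS, RS

Hence C_0 ≅ Z^4, C_1 ≅ Z^4.

Boundary ∂_1: C_1 → C_0 maps an edge to its endpoints' difference, ∂[p,q] = q − p. For instance
  ∂PQ = Q − P.
The resulting 4×4 matrix has rank 3, and its Smith normal form has invariant factors (1,1,1).

Now H_k = ker ∂_k / im ∂_{k+1}, so:

  H_0: rank C_0 − rank ∂_1 = 4 − 3 = 1, and the invariant factors of ∂_1 are all 1, so H_0 = Z.
  H_1: rank ker ∂_1 − rank ∂_2 = (4 − 3) − 0 = 1, and there is no ∂_2, so H_1 = Z.

(K is a triangulation of the circle S^1.)

H_0 = Z,  H_1 = Z.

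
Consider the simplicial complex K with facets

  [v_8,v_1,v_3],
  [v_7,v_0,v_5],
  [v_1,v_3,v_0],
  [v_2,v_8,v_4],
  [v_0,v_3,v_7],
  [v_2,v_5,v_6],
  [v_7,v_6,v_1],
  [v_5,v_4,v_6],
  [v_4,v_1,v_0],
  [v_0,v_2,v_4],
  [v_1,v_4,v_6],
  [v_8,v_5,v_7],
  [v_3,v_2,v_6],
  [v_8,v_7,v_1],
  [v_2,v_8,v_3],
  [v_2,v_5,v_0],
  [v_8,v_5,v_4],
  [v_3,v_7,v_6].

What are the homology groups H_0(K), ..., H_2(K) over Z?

H_0 = Z,  H_1 = Z × Z/2,  H_2 = 0.

Take the total order v_0 < v_1 < v_2 < v_3 < v_4 < v_5 < v_6 < v_7 < v_8 on the vertex set. Then K (dimension 2) consists of the simplices:

  0-simplices (9): [v_0], [v_1], [v_2], [v_3], [v_4], [v_5], [v_6], [v_7], [v_8]
  1-simplices (27): (27 of them)
  2-simplices (18): (18 of them)

giving chain groups C_0 ≅ Z^9, C_1 ≅ Z^27, C_2 ≅ Z^18.

The boundary map ∂_1: C_1 → C_0 sends each edge [p,q] (with p < q) to q − p.
The 9×27 boundary matrix has rank 8 and Smith normal form diag(1,1,1,1,1,1,1,1).

Boundary ∂_2: C_2 → C_1 acts by ∂[p,q,r] = [q,r] − [p,r] + [p,q]. For instance
  ∂[v_4,v_5,v_6] = [v_5,v_6] − [v_4,v_6] + [v_4,v_5],
  ∂[v_1,v_4,v_6] = [v_4,v_6] − [v_1,v_6] + [v_1,v_4].
This gives a 27×18 integer matrix of rank 18; reducing to Smith normal form yields diagonal entries (1,1,1,1,1,1,1,1,1,1,1,1,1,1,1,1,1,2).

Now H_k = ker ∂_k / im ∂_{k+1}, so:

  H_0: rank C_0 − rank ∂_1 = 9 − 8 = 1, and the invariant factors of ∂_1 are all 1, so H_0 = Z.
  H_1: rank ker ∂_1 − rank ∂_2 = (27 − 8) − 18 = 1, and ∂_2 has invariant factor 2 > 1, so H_1 = Z × Z/2.
  H_2: rank ker ∂_2 − rank ∂_3 = (18 − 18) − 0 = 0, and there is no ∂_3, so H_2 = 0.

(K is a triangulation of the Klein bottle.)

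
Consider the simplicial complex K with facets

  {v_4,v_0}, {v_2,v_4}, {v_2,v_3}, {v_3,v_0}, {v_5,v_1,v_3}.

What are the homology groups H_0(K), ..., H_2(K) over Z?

H_0 ≅ Z,  H_1 ≅ Z,  H_2 = 0.

Take the total order v_0 < v_1 < v_2 < v_3 < v_4 < v_5 on the vertex set. Then K (dimension 2) consists of the simplices:

  0-simplices (6): [v_0], [v_1], [v_2], [v_3], [v_4], [v_5]
  1-simplices (7): [v_0,v_3], [v_0,v_4], [v_1,v_3], [v_1,v_5], [v_2,v_3], [v_2,v_4], [v_3,v_5]
  2-simplices (1): [v_1,v_3,v_5]

giving chain groups C_0 ≅ Z^6, C_1 ≅ Z^7, C_2 ≅ Z^1.

The boundary map ∂_1: C_1 → C_0 sends each edge [p,q] (with p < q) to q − p. For instance
  ∂[v_2,v_4] = [v_4] − [v_2].
This gives a 6×7 integer matrix of rank 5; reducing to Smith normal form yields diagonal entries (1,1,1,1,1).

Boundary ∂_2: C_2 → C_1 maps a triangle to the signed sum of its edges. For instance
  ∂[v_1,v_3,v_5] = [v_3,v_5] − [v_1,v_5] + [v_1,v_3].
The 7×1 boundary matrix has rank 1 and Smith normal form diag(1).

From H_k ≅ ker(∂_k) / im(∂_{k+1}) we obtain:

  H_0: rank C_0 − rank ∂_1 = 6 − 5 = 1, and the invariant factors of ∂_1 are all 1, so H_0 ≅ Z.
  H_1: rank ker ∂_1 − rank ∂_2 = (7 − 5) − 1 = 1, and the invariant factors of ∂_2 are all 1, so H_1 ≅ Z.
  H_2: rank ker ∂_2 − rank ∂_3 = (1 − 1) − 0 = 0, and there is no ∂_3, so H_2 ≅ 0.

As a check, the Euler characteristic is 6 − 7 + 1 = 0, which agrees with 1 − 1 + 0 = 0.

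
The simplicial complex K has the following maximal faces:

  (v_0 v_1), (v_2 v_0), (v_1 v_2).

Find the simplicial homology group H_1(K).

Take the total order v_0 < v_1 < v_2 on the vertex set. Then K (dimension 1) consists of the simplices:

  0-simplices (3): [v_0], [v_1], [v_2]
  1-simplices (3): [v_0,v_1], [v_0,v_2], [v_1,v_2]

so the chain groups are C_0 ≅ Z^3, C_1 ≅ Z^3.

The boundary map ∂_1: C_1 → C_0 maps an edge to its endpoints' difference, ∂[p,q] = q − p. For instance
  ∂[v_0,v_2] = [v_2] − [v_0].
As a 3×3 matrix over Z this has rank 2, with invariant factors (1,1).

Reading off H_k = ker ∂_k / im ∂_{k+1}:

  H_1: rank ker ∂_1 − rank ∂_2 = (3 − 2) − 0 = 1, and there is no ∂_2, so H_1 ≅ Z.

H_1 ≅ Z.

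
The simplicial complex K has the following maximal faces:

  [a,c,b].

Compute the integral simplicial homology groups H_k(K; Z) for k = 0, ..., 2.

K has 3 vertices, 3 edges, 1 triangle.
rank ∂_0 = 0, rank ∂_1 = 2 ⇒ b_0 = 3 − 0 − 2 = 1; all invariant factors of ∂_1 are 1 so no torsion. So H_0 ≅ Z.
rank ∂_1 = 2, rank ∂_2 = 1 ⇒ b_1 = 3 − 2 − 1 = 0; all invariant factors of ∂_2 are 1 so no torsion. So H_1 ≅ 0.
rank ∂_2 = 1, rank ∂_3 = 0 ⇒ b_2 = 1 − 1 − 0 = 0. So H_2 ≅ 0.

H_0 = Z,  H_1 = 0,  H_2 = 0.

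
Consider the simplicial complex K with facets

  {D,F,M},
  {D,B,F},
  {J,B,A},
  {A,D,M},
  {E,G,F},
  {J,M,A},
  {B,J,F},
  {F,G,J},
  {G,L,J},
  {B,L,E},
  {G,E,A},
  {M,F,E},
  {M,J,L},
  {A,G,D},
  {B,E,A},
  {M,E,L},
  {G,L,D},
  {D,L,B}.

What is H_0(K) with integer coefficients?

Order the vertices as A < B < D < E < F < G < J < L < M. Listing each simplex with vertices in this order, K has dimension 2 with simplices:

  0-simplices (9): A, B, D, E, F, G, J, L, M
  1-simplices (27): AB, AD, AE, AG, AJ, AM, BD, BE, BF, BJ, BL, DF, DG, DL, DM, EF, EG, EL, EM, FG, FJ, FM, GJ, GL, JL, JM, LM
  2-simplices (18): ABE, ABJ, ADG, ADM, AEG, AJM, BDF, BDL, BEL, BFJ, DFM, DGL, EFG, EFM, ELM, FGJ, GJL, JLM

giving chain groups C_0 ≅ Z^9, C_1 ≅ Z^27, C_2 ≅ Z^18.

∂_1: C_1 → C_0 is given by ∂[p,q] = [q] − [p]. For instance
  ∂BE = E − B.
As a 9×27 matrix over Z this has rank 8, with invariant factors (1,1,1,1,1,1,1,1).

The boundary map ∂_2: C_2 → C_1 maps a triangle to the signed sum of its edges. For instance
  ∂AJM = JM − AM + AJ,
  ∂ADM = DM − AM + AD.
The resulting 27×18 matrix has rank 17, and its Smith normal form has invariant factors (1,1,1,1,1,1,1,1,1,1,1,1,1,1,1,1,1).

Reading off H_k = ker ∂_k / im ∂_{k+1}:

  H_0: rank C_0 − rank ∂_1 = 9 − 8 = 1, and the invariant factors of ∂_1 are all 1, so H_0 = Z.

H_0 = Z.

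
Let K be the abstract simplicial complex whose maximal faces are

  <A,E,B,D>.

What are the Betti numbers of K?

Order the vertices as A < B < D < E. Listing each simplex with vertices in this order, K has dimension 3 with simplices:

  0-simplices (4): A, B, D, E
  1-simplices (6): AB, AD, AE, BD, BE, DE
  2-simplices (4): ABD, ABE, ADE, BDE
  3-simplices (1): ABDE

giving chain groups C_0 ≅ Z^4, C_1 ≅ Z^6, C_2 ≅ Z^4, C_3 ≅ Z^1.

Boundary ∂_1: C_1 → C_0 is given by ∂[p,q] = [q] − [p]. For instance
  ∂BE = E − B.
The resulting 4×6 matrix has rank 3, and its Smith normal form has invariant factors (1,1,1).

Boundary ∂_2: C_2 → C_1 maps a triangle to the signed sum of its edges. For instance
  ∂BDE = DE − BE + BD,
  ∂ADE = DE − AE + AD.
The resulting 6×4 matrix has rank 3, and its Smith normal form has invariant factors (1,1,1).

Boundary ∂_3: C_3 → C_2 sends each 3-simplex σ to the alternating sum Σ_i (−1)^i (σ with its i-th vertex removed). For instance
  ∂ABDE = BDE − ADE + ABE − ABD.
The 4×1 boundary matrix has rank 1 and Smith normal form diag(1).

From H_k ≅ ker(∂_k) / im(∂_{k+1}) we obtain:

  H_0: rank C_0 − rank ∂_1 = 4 − 3 = 1, and the invariant factors of ∂_1 are all 1, so H_0 ≅ Z.
  H_1: rank ker ∂_1 − rank ∂_2 = (6 − 3) − 3 = 0, and the invariant factors of ∂_2 are all 1, so H_1 ≅ 0.
  H_2: rank ker ∂_2 − rank ∂_3 = (4 − 3) − 1 = 0, and the invariant factors of ∂_3 are all 1, so H_2 ≅ 0.
  H_3: rank ker ∂_3 − rank ∂_4 = (1 − 1) − 0 = 0, and there is no ∂_4, so H_3 ≅ 0.

Hence the Betti numbers are b_0 = 1, b_1 = 0, b_2 = 0, b_3 = 0.

b_0 = 1, b_1 = 0, b_2 = 0, b_3 = 0.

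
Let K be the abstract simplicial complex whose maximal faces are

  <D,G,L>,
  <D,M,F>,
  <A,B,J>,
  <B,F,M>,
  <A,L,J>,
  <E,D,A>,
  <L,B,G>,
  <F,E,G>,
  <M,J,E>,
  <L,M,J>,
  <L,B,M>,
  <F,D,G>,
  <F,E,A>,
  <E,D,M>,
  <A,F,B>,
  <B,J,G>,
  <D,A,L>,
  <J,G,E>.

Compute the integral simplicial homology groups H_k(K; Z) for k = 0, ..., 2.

Take the total order A < B < D < E < F < G < J < L < M on the vertex set. Then K (dimension 2) consists of the simplices:

  0-simplices (9): A, B, D, E, F, G, J, L, M
  1-simplices (27): AB, AD, AE, AF, AJ, AL, BF, BG, BJ, BL, BM, DE, DF, DG, DL, DM, EF, EG, EJ, EM, FG, FM, GJ, GL, JL, JM, LM
  2-simplices (18): ABF, ABJ, ADE, ADL, AEF, AJL, BFM, BGJ, BGL, BLM, DEM, DFG, DFM, DGL, EFG, EGJ, EJM, JLM

giving chain groups C_0 ≅ Z^9, C_1 ≅ Z^27, C_2 ≅ Z^18.

The boundary map ∂_1: C_1 → C_0 maps an edge to its endpoints' difference, ∂[p,q] = q − p.
As a 9×27 matrix over Z this has rank 8, with invariant factors (1,1,1,1,1,1,1,1).

The boundary map ∂_2: C_2 → C_1 maps a triangle to the signed sum of its edges. For instance
  ∂AEF = EF − AF + AE,
  ∂ADE = DE − AE + AD.
As a 27×18 matrix over Z this has rank 18, with invariant factors (1,1,1,1,1,1,1,1,1,1,1,1,1,1,1,1,1,2).

Computing H_k = (kernel of ∂_k) / (image of ∂_{k+1}):

  H_0: rank C_0 − rank ∂_1 = 9 − 8 = 1, and the invariant factors of ∂_1 are all 1, so H_0 ≅ Z.
  H_1: rank ker ∂_1 − rank ∂_2 = (27 − 8) − 18 = 1, and ∂_2 has invariant factor 2 > 1, so H_1 ≅ Z ⊕ Z/2Z.
  H_2: rank ker ∂_2 − rank ∂_3 = (18 − 18) − 0 = 0, and there is no ∂_3, so H_2 ≅ 0.

H_0 ≅ Z,  H_1 ≅ Z ⊕ Z/2Z,  H_2 = 0.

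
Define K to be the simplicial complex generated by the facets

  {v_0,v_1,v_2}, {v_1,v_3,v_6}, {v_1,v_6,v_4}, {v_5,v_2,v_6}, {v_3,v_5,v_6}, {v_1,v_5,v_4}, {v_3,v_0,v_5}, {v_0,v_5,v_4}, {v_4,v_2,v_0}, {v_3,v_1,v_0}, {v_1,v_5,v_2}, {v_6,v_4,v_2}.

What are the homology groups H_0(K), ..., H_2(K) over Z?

H_0 ≅ Z,  H_1 ≅ Z/2,  H_2 = 0.

Fix the vertex order v_0 < v_1 < v_2 < v_3 < v_4 < v_5 < v_6 and write every simplex with vertices in increasing order. Then dim K = 2 and the simplices of K are:

  0-simplices (7): [v_0], [v_1], [v_2], [v_3], [v_4], [v_5], [v_6]
  1-simplices (18): (18 of them)
  2-simplices (12): (12 of them)

Hence C_0 ≅ Z^7, C_1 ≅ Z^18, C_2 ≅ Z^12.

∂_1: C_1 → C_0 sends each edge [p,q] (with p < q) to q − p.
This gives a 7×18 integer matrix of rank 6; reducing to Smith normal form yields diagonal entries (1,1,1,1,1,1).

∂_2: C_2 → C_1 sends each 2-simplex [p,q,r] to [q,r] − [p,r] + [p,q]. For instance
  ∂[v_0,v_4,v_5] = [v_4,v_5] − [v_0,v_5] + [v_0,v_4],
  ∂[v_0,v_1,v_3] = [v_1,v_3] − [v_0,v_3] + [v_0,v_1].
As a 18×12 matrix over Z this has rank 12, with invariant factors (1,1,1,1,1,1,1,1,1,1,1,2).

Reading off H_k = ker ∂_k / im ∂_{k+1}:

  H_0: rank C_0 − rank ∂_1 = 7 − 6 = 1, and the invariant factors of ∂_1 are all 1, so H_0 = Z.
  H_1: rank ker ∂_1 − rank ∂_2 = (18 − 6) − 12 = 0, and ∂_2 has invariant factor 2 > 1, so H_1 = Z/2.
  H_2: rank ker ∂_2 − rank ∂_3 = (12 − 12) − 0 = 0, and there is no ∂_3, so H_2 = 0.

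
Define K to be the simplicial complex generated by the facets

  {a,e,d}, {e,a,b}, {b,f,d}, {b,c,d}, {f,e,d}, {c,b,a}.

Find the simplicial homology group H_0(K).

H_0 ≅ Z.

Order the vertices as a < b < c < d < e < f. Listing each simplex with vertices in this order, K has dimension 2 with simplices:

  0-simplices (6): a, b, c, d, e, f
  1-simplices (12): ab, ac, ad, ae, bc, bd, be, bf, cd, de, df, ef
  2-simplices (6): abc, abe, ade, bcd, bdf, def

giving chain groups C_0 ≅ Z^6, C_1 ≅ Z^12, C_2 ≅ Z^6.

The boundary map ∂_1: C_1 → C_0 is given by ∂[p,q] = [q] − [p].
As a 6×12 matrix over Z this has rank 5, with invariant factors (1,1,1,1,1).

The boundary map ∂_2: C_2 → C_1 maps a triangle to the signed sum of its edges. For instance
  ∂ade = de − ae + ad,
  ∂def = ef − df + de.
As a 12×6 matrix over Z this has rank 6, with invariant factors (1,1,1,1,1,1).

Computing H_k = (kernel of ∂_k) / (image of ∂_{k+1}):

  H_0: rank C_0 − rank ∂_1 = 6 − 5 = 1, and the invariant factors of ∂_1 are all 1, so H_0 = Z.

(K is a triangulation of the cylinder S^1 x I.)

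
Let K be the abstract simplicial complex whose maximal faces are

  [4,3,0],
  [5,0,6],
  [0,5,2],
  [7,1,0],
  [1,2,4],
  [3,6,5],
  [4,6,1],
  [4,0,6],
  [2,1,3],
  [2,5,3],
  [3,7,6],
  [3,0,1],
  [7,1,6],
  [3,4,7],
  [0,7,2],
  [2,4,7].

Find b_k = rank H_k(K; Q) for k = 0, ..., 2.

b_0 = 1, b_1 = 2, b_2 = 1.

Order the vertices as 0 < 1 < 2 < 3 < 4 < 5 < 6 < 7. Listing each simplex with vertices in this order, K has dimension 2 with simplices:

  0-simplices (8): [0], [1], [2], [3], [4], [5], [6], [7]
  1-simplices (24): (24 of them)
  2-simplices (16): [0,1,3], [0,1,7], [0,2,5], [0,2,7], [0,3,4], [0,4,6], [0,5,6], [1,2,3], [1,2,4], [1,4,6], [1,6,7], [2,3,5], [2,4,7], [3,4,7], [3,5,6], [3,6,7]

Hence C_0 ≅ Z^8, C_1 ≅ Z^24, C_2 ≅ Z^16.

The boundary map ∂_1: C_1 → C_0 sends each edge [p,q] (with p < q) to q − p. For instance
  ∂[6,7] = [7] − [6].
The resulting 8×24 matrix has rank 7, and its Smith normal form has invariant factors (1,1,1,1,1,1,1).

Boundary ∂_2: C_2 → C_1 sends each 2-simplex [p,q,r] to [q,r] − [p,r] + [p,q]. For instance
  ∂[1,4,6] = [4,6] − [1,6] + [1,4],
  ∂[1,2,4] = [2,4] − [1,4] + [1,2].
As a 24×16 matrix over Z this has rank 15, with invariant factors (1,1,1,1,1,1,1,1,1,1,1,1,1,1,1).

Now H_k = ker ∂_k / im ∂_{k+1}, so:

  H_0: rank C_0 − rank ∂_1 = 8 − 7 = 1, and the invariant factors of ∂_1 are all 1, so H_0 ≅ Z.
  H_1: rank ker ∂_1 − rank ∂_2 = (24 − 7) − 15 = 2, and the invariant factors of ∂_2 are all 1, so H_1 ≅ Z^2.
  H_2: rank ker ∂_2 − rank ∂_3 = (16 − 15) − 0 = 1, and there is no ∂_3, so H_2 ≅ Z.

Hence the Betti numbers are b_0 = 1, b_1 = 2, b_2 = 1.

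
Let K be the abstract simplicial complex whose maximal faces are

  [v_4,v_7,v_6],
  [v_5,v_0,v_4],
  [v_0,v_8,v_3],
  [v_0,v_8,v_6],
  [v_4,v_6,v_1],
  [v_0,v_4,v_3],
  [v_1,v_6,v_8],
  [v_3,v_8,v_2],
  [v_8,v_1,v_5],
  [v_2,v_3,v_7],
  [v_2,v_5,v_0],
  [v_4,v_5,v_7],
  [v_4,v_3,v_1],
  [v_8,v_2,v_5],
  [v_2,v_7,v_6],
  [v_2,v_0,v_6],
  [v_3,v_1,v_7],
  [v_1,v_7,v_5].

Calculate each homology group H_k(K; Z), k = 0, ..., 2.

Take the total order v_0 < v_1 < v_2 < v_3 < v_4 < v_5 < v_6 < v_7 < v_8 on the vertex set. Then K (dimension 2) consists of the simplices:

  0-simplices (9): [v_0], [v_1], [v_2], [v_3], [v_4], [v_5], [v_6], [v_7], [v_8]
  1-simplices (27): (27 of them)
  2-simplices (18): (18 of them)

giving chain groups C_0 ≅ Z^9, C_1 ≅ Z^27, C_2 ≅ Z^18.

The boundary map ∂_1: C_1 → C_0 is given by ∂[p,q] = [q] − [p]. For instance
  ∂[v_3,v_7] = [v_7] − [v_3].
As a 9×27 matrix over Z this has rank 8, with invariant factors (1,1,1,1,1,1,1,1).

∂_2: C_2 → C_1 acts by ∂[p,q,r] = [q,r] − [p,r] + [p,q]. For instance
  ∂[v_1,v_3,v_7] = [v_3,v_7] − [v_1,v_7] + [v_1,v_3],
  ∂[v_1,v_3,v_4] = [v_3,v_4] − [v_1,v_4] + [v_1,v_3].
As a 27×18 matrix over Z this has rank 18, with invariant factors (1,1,1,1,1,1,1,1,1,1,1,1,1,1,1,1,1,2).

From H_k ≅ ker(∂_k) / im(∂_{k+1}) we obtain:

  H_0: rank C_0 − rank ∂_1 = 9 − 8 = 1, and the invariant factors of ∂_1 are all 1, so H_0 = Z.
  H_1: rank ker ∂_1 − rank ∂_2 = (27 − 8) − 18 = 1, and ∂_2 has invariant factor 2 > 1, so H_1 = Z ⊕ Z/2.
  H_2: rank ker ∂_2 − rank ∂_3 = (18 − 18) − 0 = 0, and there is no ∂_3, so H_2 = 0.

(K is a triangulation of the Klein bottle.)

H_0 ≅ Z,  H_1 ≅ Z ⊕ Z/2,  H_2 = 0.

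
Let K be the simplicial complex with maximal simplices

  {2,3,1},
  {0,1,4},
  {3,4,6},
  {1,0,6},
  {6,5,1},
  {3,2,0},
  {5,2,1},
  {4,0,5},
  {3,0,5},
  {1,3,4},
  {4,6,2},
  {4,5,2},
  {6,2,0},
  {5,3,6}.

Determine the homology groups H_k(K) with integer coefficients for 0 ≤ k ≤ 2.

H_0 ≅ Z,  H_1 ≅ Z^2,  H_2 ≅ Z.

Take the total order 0 < 1 < 2 < 3 < 4 < 5 < 6 on the vertex set. Then K (dimension 2) consists of the simplices:

  0-simplices (7): [0], [1], [2], [3], [4], [5], [6]
  1-simplices (21): [0,1], [0,2], [0,3], [0,4], [0,5], [0,6], [1,2], [1,3], [1,4], [1,5], [1,6], [2,3], [2,4], [2,5], [2,6], [3,4], [3,5], [3,6], [4,5], [4,6], [5,6]
  2-simplices (14): [0,1,4], [0,1,6], [0,2,3], [0,2,6], [0,3,5], [0,4,5], [1,2,3], [1,2,5], [1,3,4], [1,5,6], [2,4,5], [2,4,6], [3,4,6], [3,5,6]

Hence C_0 ≅ Z^7, C_1 ≅ Z^21, C_2 ≅ Z^14.

Boundary ∂_1: C_1 → C_0 is given by ∂[p,q] = [q] − [p]. For instance
  ∂[1,5] = [5] − [1].
This gives a 7×21 integer matrix of rank 6; reducing to Smith normal form yields diagonal entries (1,1,1,1,1,1).

Boundary ∂_2: C_2 → C_1 sends each 2-simplex [p,q,r] to [q,r] − [p,r] + [p,q]. For instance
  ∂[0,2,3] = [2,3] − [0,3] + [0,2],
  ∂[1,5,6] = [5,6] − [1,6] + [1,5].
The 21×14 boundary matrix has rank 13 and Smith normal form diag(1,1,1,1,1,1,1,1,1,1,1,1,1).

Reading off H_k = ker ∂_k / im ∂_{k+1}:

  H_0: rank C_0 − rank ∂_1 = 7 − 6 = 1, and the invariant factors of ∂_1 are all 1, so H_0 ≅ Z.
  H_1: rank ker ∂_1 − rank ∂_2 = (21 − 6) − 13 = 2, and the invariant factors of ∂_2 are all 1, so H_1 ≅ Z^2.
  H_2: rank ker ∂_2 − rank ∂_3 = (14 − 13) − 0 = 1, and there is no ∂_3, so H_2 ≅ Z.

(K is a triangulation of the torus T^2.)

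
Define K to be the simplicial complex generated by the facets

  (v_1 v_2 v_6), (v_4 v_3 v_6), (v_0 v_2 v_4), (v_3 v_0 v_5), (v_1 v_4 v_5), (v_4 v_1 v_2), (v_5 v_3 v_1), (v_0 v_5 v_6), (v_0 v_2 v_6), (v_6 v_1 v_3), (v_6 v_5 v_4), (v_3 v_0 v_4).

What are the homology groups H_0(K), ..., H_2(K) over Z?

H_0 = Z,  H_1 = Z/2Z,  H_2 = 0.

Order the vertices as v_0 < v_1 < v_2 < v_3 < v_4 < v_5 < v_6. Listing each simplex with vertices in this order, K has dimension 2 with simplices:

  0-simplices (7): [v_0], [v_1], [v_2], [v_3], [v_4], [v_5], [v_6]
  1-simplices (18): (18 of them)
  2-simplices (12): (12 of them)

giving chain groups C_0 ≅ Z^7, C_1 ≅ Z^18, C_2 ≅ Z^12.

Boundary ∂_1: C_1 → C_0 is given by ∂[p,q] = [q] − [p]. For instance
  ∂[v_1,v_2] = [v_2] − [v_1].
As a 7×18 matrix over Z this has rank 6, with invariant factors (1,1,1,1,1,1).

The boundary map ∂_2: C_2 → C_1 maps a triangle to the signed sum of its edges. For instance
  ∂[v_1,v_3,v_6] = [v_3,v_6] − [v_1,v_6] + [v_1,v_3],
  ∂[v_1,v_2,v_4] = [v_2,v_4] − [v_1,v_4] + [v_1,v_2].
The 18×12 boundary matrix has rank 12 and Smith normal form diag(1,1,1,1,1,1,1,1,1,1,1,2).

Computing H_k = (kernel of ∂_k) / (image of ∂_{k+1}):

  H_0: rank C_0 − rank ∂_1 = 7 − 6 = 1, and the invariant factors of ∂_1 are all 1, so H_0 = Z.
  H_1: rank ker ∂_1 − rank ∂_2 = (18 − 6) − 12 = 0, and ∂_2 has invariant factor 2 > 1, so H_1 = Z/2Z.
  H_2: rank ker ∂_2 − rank ∂_3 = (12 − 12) − 0 = 0, and there is no ∂_3, so H_2 = 0.

As a check, the Euler characteristic is 7 − 18 + 12 = 1, which agrees with 1 − 0 + 0 = 1.
(K is a triangulation of the real projective plane RP^2.)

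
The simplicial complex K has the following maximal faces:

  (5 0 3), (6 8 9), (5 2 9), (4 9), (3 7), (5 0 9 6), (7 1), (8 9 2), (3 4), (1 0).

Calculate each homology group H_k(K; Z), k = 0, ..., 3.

K has 10 vertices, 18 edges, 8 triangles, 1 3-simplex.
rank ∂_0 = 0, rank ∂_1 = 9 ⇒ b_0 = 10 − 0 − 9 = 1; all invariant factors of ∂_1 are 1 so no torsion. So H_0 = Z.
rank ∂_1 = 9, rank ∂_2 = 7 ⇒ b_1 = 18 − 9 − 7 = 2; all invariant factors of ∂_2 are 1 so no torsion. So H_1 = Z^2.
rank ∂_2 = 7, rank ∂_3 = 1 ⇒ b_2 = 8 − 7 − 1 = 0; all invariant factors of ∂_3 are 1 so no torsion. So H_2 = 0.
rank ∂_3 = 1, rank ∂_4 = 0 ⇒ b_3 = 1 − 1 − 0 = 0. So H_3 = 0.

H_0 ≅ Z,  H_1 ≅ Z^2,  H_2 = 0,  H_3 = 0.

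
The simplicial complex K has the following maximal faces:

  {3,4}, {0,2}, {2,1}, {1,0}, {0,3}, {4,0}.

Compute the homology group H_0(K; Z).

H_0 ≅ Z.

Order the vertices as 0 < 1 < 2 < 3 < 4. Listing each simplex with vertices in this order, K has dimension 1 with simplices:

  0-simplices (5): [0], [1], [2], [3], [4]
  1-simplices (6): [0,1], [0,2], [0,3], [0,4], [1,2], [3,4]

so the chain groups are C_0 ≅ Z^5, C_1 ≅ Z^6.

∂_1: C_1 → C_0 is given by ∂[p,q] = [q] − [p]. For instance
  ∂[3,4] = [4] − [3].
As a 5×6 matrix over Z this has rank 4, with invariant factors (1,1,1,1).

Computing H_k = (kernel of ∂_k) / (image of ∂_{k+1}):

  H_0: rank C_0 − rank ∂_1 = 5 − 4 = 1, and the invariant factors of ∂_1 are all 1, so H_0 ≅ Z.

(K is a triangulation of a wedge of 2 circles.)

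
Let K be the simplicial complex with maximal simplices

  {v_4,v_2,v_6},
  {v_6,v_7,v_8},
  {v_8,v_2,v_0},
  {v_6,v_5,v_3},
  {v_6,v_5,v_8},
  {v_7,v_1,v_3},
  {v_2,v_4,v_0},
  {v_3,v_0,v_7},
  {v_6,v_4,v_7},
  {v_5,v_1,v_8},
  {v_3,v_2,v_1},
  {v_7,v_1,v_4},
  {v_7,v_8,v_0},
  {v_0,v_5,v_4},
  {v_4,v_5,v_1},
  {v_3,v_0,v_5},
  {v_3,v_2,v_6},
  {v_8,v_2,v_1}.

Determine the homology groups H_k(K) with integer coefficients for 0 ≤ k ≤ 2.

Take the total order v_0 < v_1 < v_2 < v_3 < v_4 < v_5 < v_6 < v_7 < v_8 on the vertex set. Then K (dimension 2) consists of the simplices:

  0-simplices (9): [v_0], [v_1], [v_2], [v_3], [v_4], [v_5], [v_6], [v_7], [v_8]
  1-simplices (27): (27 of them)
  2-simplices (18): (18 of them)

giving chain groups C_0 ≅ Z^9, C_1 ≅ Z^27, C_2 ≅ Z^18.

The boundary map ∂_1: C_1 → C_0 is given by ∂[p,q] = [q] − [p].
The resulting 9×27 matrix has rank 8, and its Smith normal form has invariant factors (1,1,1,1,1,1,1,1).

The boundary map ∂_2: C_2 → C_1 maps a triangle to the signed sum of its edges. For instance
  ∂[v_6,v_7,v_8] = [v_7,v_8] − [v_6,v_8] + [v_6,v_7],
  ∂[v_1,v_2,v_3] = [v_2,v_3] − [v_1,v_3] + [v_1,v_2].
The resulting 27×18 matrix has rank 17, and its Smith normal form has invariant factors (1,1,1,1,1,1,1,1,1,1,1,1,1,1,1,1,1).

Now H_k = ker ∂_k / im ∂_{k+1}, so:

  H_0: rank C_0 − rank ∂_1 = 9 − 8 = 1, and the invariant factors of ∂_1 are all 1, so H_0 ≅ Z.
  H_1: rank ker ∂_1 − rank ∂_2 = (27 − 8) − 17 = 2, and the invariant factors of ∂_2 are all 1, so H_1 ≅ Z^2.
  H_2: rank ker ∂_2 − rank ∂_3 = (18 − 17) − 0 = 1, and there is no ∂_3, so H_2 ≅ Z.

H_0 ≅ Z,  H_1 ≅ Z^2,  H_2 ≅ Z.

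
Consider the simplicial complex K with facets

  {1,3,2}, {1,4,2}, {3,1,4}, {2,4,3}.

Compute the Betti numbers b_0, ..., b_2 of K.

b_0 = 1, b_1 = 0, b_2 = 1.

We work with the vertex ordering 1 < 2 < 3 < 4. The simplices of K, each written with vertices in increasing order, are:

  0-simplices (4): [1], [2], [3], [4]
  1-simplices (6): [1,2], [1,3], [1,4], [2,3], [2,4], [3,4]
  2-simplices (4): [1,2,3], [1,2,4], [1,3,4], [2,3,4]

so the chain groups are C_0 ≅ Z^4, C_1 ≅ Z^6, C_2 ≅ Z^4.

∂_1: C_1 → C_0 sends each edge [p,q] (with p < q) to q − p. For instance
  ∂[1,3] = [3] − [1].
This gives a 4×6 integer matrix of rank 3; reducing to Smith normal form yields diagonal entries (1,1,1).

The boundary map ∂_2: C_2 → C_1 acts by ∂[p,q,r] = [q,r] − [p,r] + [p,q]. For instance
  ∂[2,3,4] = [3,4] − [2,4] + [2,3],
  ∂[1,3,4] = [3,4] − [1,4] + [1,3].
As a 6×4 matrix over Z this has rank 3, with invariant factors (1,1,1).

From H_k ≅ ker(∂_k) / im(∂_{k+1}) we obtain:

  H_0: rank C_0 − rank ∂_1 = 4 − 3 = 1, and the invariant factors of ∂_1 are all 1, so H_0 ≅ Z.
  H_1: rank ker ∂_1 − rank ∂_2 = (6 − 3) − 3 = 0, and the invariant factors of ∂_2 are all 1, so H_1 ≅ 0.
  H_2: rank ker ∂_2 − rank ∂_3 = (4 − 3) − 0 = 1, and there is no ∂_3, so H_2 ≅ Z.

Hence the Betti numbers are b_0 = 1, b_1 = 0, b_2 = 1.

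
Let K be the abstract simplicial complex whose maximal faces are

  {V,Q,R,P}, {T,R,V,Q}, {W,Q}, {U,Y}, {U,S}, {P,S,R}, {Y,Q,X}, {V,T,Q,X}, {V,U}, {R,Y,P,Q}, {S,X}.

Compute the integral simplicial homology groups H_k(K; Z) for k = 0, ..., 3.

Fix the vertex order P < Q < R < S < T < U < V < W < X < Y and write every simplex with vertices in increasing order. Then dim K = 3 and the simplices of K are:

  0-simplices (10): P, Q, R, S, T, U, V, W, X, Y
  1-simplices (23): PQ, PR, PS, PV, PY, QR, QT, QV, QW, QX, QY, RS, RT, RV, RY, SU, SX, TV, TX, UV, UY, VX, XY
  2-simplices (15): PQR, PQV, PQY, PRS, PRV, PRY, QRT, QRV, QRY, QTV, QTX, QVX, QXY, RTV, TVX
  3-simplices (4): PQRV, PQRY, QRTV, QTVX

Hence C_0 ≅ Z^10, C_1 ≅ Z^23, C_2 ≅ Z^15, C_3 ≅ Z^4.

Boundary ∂_1: C_1 → C_0 sends each edge [p,q] (with p < q) to q − p. For instance
  ∂PS = S − P.
As a 10×23 matrix over Z this has rank 9, with invariant factors (1,1,1,1,1,1,1,1,1).

Boundary ∂_2: C_2 → C_1 maps a triangle to the signed sum of its edges. For instance
  ∂PRV = RV − PV + PR,
  ∂RTV = TV − RV + RT.
As a 23×15 matrix over Z this has rank 11, with invariant factors (1,1,1,1,1,1,1,1,1,1,1).

∂_3: C_3 → C_2 sends each 3-simplex σ to the alternating sum Σ_i (−1)^i (σ with its i-th vertex removed). For instance
  ∂QTVX = TVX − QVX + QTX − QTV,
  ∂PQRY = QRY − PRY + PQY − PQR.
The 15×4 boundary matrix has rank 4 and Smith normal form diag(1,1,1,1).

Now H_k = ker ∂_k / im ∂_{k+1}, so:

  H_0: rank C_0 − rank ∂_1 = 10 − 9 = 1, and the invariant factors of ∂_1 are all 1, so H_0 ≅ Z.
  H_1: rank ker ∂_1 − rank ∂_2 = (23 − 9) − 11 = 3, and the invariant factors of ∂_2 are all 1, so H_1 ≅ Z^3.
  H_2: rank ker ∂_2 − rank ∂_3 = (15 − 11) − 4 = 0, and the invariant factors of ∂_3 are all 1, so H_2 ≅ 0.
  H_3: rank ker ∂_3 − rank ∂_4 = (4 − 4) − 0 = 0, and there is no ∂_4, so H_3 ≅ 0.

H_0 = Z,  H_1 = Z^3,  H_2 = 0,  H_3 = 0.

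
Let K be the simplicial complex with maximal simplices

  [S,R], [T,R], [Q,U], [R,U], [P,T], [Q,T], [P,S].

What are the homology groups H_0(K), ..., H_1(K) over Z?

K has 6 vertices, 7 edges.
rank ∂_0 = 0, rank ∂_1 = 5 ⇒ b_0 = 6 − 0 − 5 = 1; all invariant factors of ∂_1 are 1 so no torsion. So H_0 = Z.
rank ∂_1 = 5, rank ∂_2 = 0 ⇒ b_1 = 7 − 5 − 0 = 2. So H_1 = Z^2.

H_0 ≅ Z,  H_1 ≅ Z^2.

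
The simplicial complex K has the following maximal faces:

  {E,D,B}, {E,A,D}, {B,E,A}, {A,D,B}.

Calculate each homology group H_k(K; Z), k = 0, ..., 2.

H_0 ≅ Z,  H_1 = 0,  H_2 ≅ Z.

We work with the vertex ordering A < B < D < E. The simplices of K, each written with vertices in increasing order, are:

  0-simplices (4): A, B, D, E
  1-simplices (6): AB, AD, AE, BD, BE, DE
  2-simplices (4): ABD, ABE, ADE, BDE

giving chain groups C_0 ≅ Z^4, C_1 ≅ Z^6, C_2 ≅ Z^4.

The boundary map ∂_1: C_1 → C_0 maps an edge to its endpoints' difference, ∂[p,q] = q − p. For instance
  ∂AD = D − A.
The resulting 4×6 matrix has rank 3, and its Smith normal form has invariant factors (1,1,1).

∂_2: C_2 → C_1 sends each 2-simplex [p,q,r] to [q,r] − [p,r] + [p,q]. For instance
  ∂ABE = BE − AE + AB,
  ∂ABD = BD − AD + AB.
The 6×4 boundary matrix has rank 3 and Smith normal form diag(1,1,1).

From H_k ≅ ker(∂_k) / im(∂_{k+1}) we obtain:

  H_0: rank C_0 − rank ∂_1 = 4 − 3 = 1, and the invariant factors of ∂_1 are all 1, so H_0 = Z.
  H_1: rank ker ∂_1 − rank ∂_2 = (6 − 3) − 3 = 0, and the invariant factors of ∂_2 are all 1, so H_1 = 0.
  H_2: rank ker ∂_2 − rank ∂_3 = (4 − 3) − 0 = 1, and there is no ∂_3, so H_2 = Z.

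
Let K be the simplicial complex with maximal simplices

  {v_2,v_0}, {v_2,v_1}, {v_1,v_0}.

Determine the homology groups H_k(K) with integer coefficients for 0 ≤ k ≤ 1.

Take the total order v_0 < v_1 < v_2 on the vertex set. Then K (dimension 1) consists of the simplices:

  0-simplices (3): [v_0], [v_1], [v_2]
  1-simplices (3): [v_0,v_1], [v_0,v_2], [v_1,v_2]

so the chain groups are C_0 ≅ Z^3, C_1 ≅ Z^3.

The boundary map ∂_1: C_1 → C_0 maps an edge to its endpoints' difference, ∂[p,q] = q − p.
As a 3×3 matrix over Z this has rank 2, with invariant factors (1,1).

Now H_k = ker ∂_k / im ∂_{k+1}, so:

  H_0: rank C_0 − rank ∂_1 = 3 − 2 = 1, and the invariant factors of ∂_1 are all 1, so H_0 ≅ Z.
  H_1: rank ker ∂_1 − rank ∂_2 = (3 − 2) − 0 = 1, and there is no ∂_2, so H_1 ≅ Z.

(K is a triangulation of the circle S^1.)

H_0 ≅ Z,  H_1 ≅ Z.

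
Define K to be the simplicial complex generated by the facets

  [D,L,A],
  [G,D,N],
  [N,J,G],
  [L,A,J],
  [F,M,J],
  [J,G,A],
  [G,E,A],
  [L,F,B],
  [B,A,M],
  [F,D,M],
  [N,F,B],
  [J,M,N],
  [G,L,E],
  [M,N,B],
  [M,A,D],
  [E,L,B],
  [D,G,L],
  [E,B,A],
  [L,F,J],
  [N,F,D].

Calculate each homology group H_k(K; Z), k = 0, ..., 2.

H_0 ≅ Z,  H_1 ≅ Z ⊕ Z_2,  H_2 = 0.

We work with the vertex ordering A < B < D < E < F < G < J < L < M < N. The simplices of K, each written with vertices in increasing order, are:

  0-simplices (10): A, B, D, E, F, G, J, L, M, N
  1-simplices (30): AB, AD, AE, AG, AJ, AL, AM, BE, BF, BL, BM, BN, DF, DG, DL, DM, DN, EG, EL, FJ, FL, FM, FN, GJ, GL, GN, JL, JM, JN, MN
  2-simplices (20): ABE, ABM, ADL, ADM, AEG, AGJ, AJL, BEL, BFL, BFN, BMN, DFM, DFN, DGL, DGN, EGL, FJL, FJM, GJN, JMN

Hence C_0 ≅ Z^10, C_1 ≅ Z^30, C_2 ≅ Z^20.

Boundary ∂_1: C_1 → C_0 is given by ∂[p,q] = [q] − [p]. For instance
  ∂FN = N − F.
The 10×30 boundary matrix has rank 9 and Smith normal form diag(1,1,1,1,1,1,1,1,1).

Boundary ∂_2: C_2 → C_1 sends each 2-simplex [p,q,r] to [q,r] − [p,r] + [p,q]. For instance
  ∂GJN = JN − GN + GJ,
  ∂EGL = GL − EL + EG.
The resulting 30×20 matrix has rank 20, and its Smith normal form has invariant factors (1,1,1,1,1,1,1,1,1,1,1,1,1,1,1,1,1,1,1,2).

Now H_k = ker ∂_k / im ∂_{k+1}, so:

  H_0: rank C_0 − rank ∂_1 = 10 − 9 = 1, and the invariant factors of ∂_1 are all 1, so H_0 ≅ Z.
  H_1: rank ker ∂_1 − rank ∂_2 = (30 − 9) − 20 = 1, and ∂_2 has invariant factor 2 > 1, so H_1 ≅ Z ⊕ Z_2.
  H_2: rank ker ∂_2 − rank ∂_3 = (20 − 20) − 0 = 0, and there is no ∂_3, so H_2 ≅ 0.

As a check, the Euler characteristic is 10 − 30 + 20 = 0, which agrees with 1 − 1 + 0 = 0.
(K is a triangulation of the Klein bottle.)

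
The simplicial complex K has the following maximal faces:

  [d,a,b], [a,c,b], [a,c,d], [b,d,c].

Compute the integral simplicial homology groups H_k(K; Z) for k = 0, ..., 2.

K has 4 vertices, 6 edges, 4 triangles.
rank ∂_0 = 0, rank ∂_1 = 3 ⇒ b_0 = 4 − 0 − 3 = 1; all invariant factors of ∂_1 are 1 so no torsion. So H_0 ≅ Z.
rank ∂_1 = 3, rank ∂_2 = 3 ⇒ b_1 = 6 − 3 − 3 = 0; all invariant factors of ∂_2 are 1 so no torsion. So H_1 ≅ 0.
rank ∂_2 = 3, rank ∂_3 = 0 ⇒ b_2 = 4 − 3 − 0 = 1. So H_2 ≅ Z.

H_0 = Z,  H_1 = 0,  H_2 = Z.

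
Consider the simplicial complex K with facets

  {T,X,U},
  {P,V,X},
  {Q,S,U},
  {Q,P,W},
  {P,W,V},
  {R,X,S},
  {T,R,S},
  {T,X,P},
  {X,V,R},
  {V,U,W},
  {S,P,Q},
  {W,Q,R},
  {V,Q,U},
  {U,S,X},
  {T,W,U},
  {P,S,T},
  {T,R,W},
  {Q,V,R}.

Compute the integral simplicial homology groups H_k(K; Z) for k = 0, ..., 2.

We work with the vertex ordering P < Q < R < S < T < U < V < W < X. The simplices of K, each written with vertices in increasing order, are:

  0-simplices (9): P, Q, R, S, T, U, V, W, X
  1-simplices (27): PQ, PS, PT, PV, PW, PX, QR, QS, QU, QV, QW, RS, RT, RV, RW, RX, ST, SU, SX, TU, TW, TX, UV, UW, UX, VW, VX
  2-simplices (18): PQS, PQW, PST, PTX, PVW, PVX, QRV, QRW, QSU, QUV, RST, RSX, RTW, RVX, SUX, TUW, TUX, UVW

giving chain groups C_0 ≅ Z^9, C_1 ≅ Z^27, C_2 ≅ Z^18.

Boundary ∂_1: C_1 → C_0 maps an edge to its endpoints' difference, ∂[p,q] = q − p. For instance
  ∂SX = X − S.
The 9×27 boundary matrix has rank 8 and Smith normal form diag(1,1,1,1,1,1,1,1).

The boundary map ∂_2: C_2 → C_1 acts by ∂[p,q,r] = [q,r] − [p,r] + [p,q]. For instance
  ∂UVW = VW − UW + UV,
  ∂PST = ST − PT + PS.
The 27×18 boundary matrix has rank 18 and Smith normal form diag(1,1,1,1,1,1,1,1,1,1,1,1,1,1,1,1,1,2).

Computing H_k = (kernel of ∂_k) / (image of ∂_{k+1}):

  H_0: rank C_0 − rank ∂_1 = 9 − 8 = 1, and the invariant factors of ∂_1 are all 1, so H_0 ≅ Z.
  H_1: rank ker ∂_1 − rank ∂_2 = (27 − 8) − 18 = 1, and ∂_2 has invariant factor 2 > 1, so H_1 ≅ Z ⊕ Z/2Z.
  H_2: rank ker ∂_2 − rank ∂_3 = (18 − 18) − 0 = 0, and there is no ∂_3, so H_2 ≅ 0.

H_0 = Z,  H_1 = Z ⊕ Z/2Z,  H_2 = 0.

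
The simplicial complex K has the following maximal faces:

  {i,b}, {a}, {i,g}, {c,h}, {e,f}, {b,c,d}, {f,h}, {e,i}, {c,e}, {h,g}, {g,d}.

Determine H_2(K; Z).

H_2 = 0.

Order the vertices as a < b < c < d < e < f < g < h < i. Listing each simplex with vertices in this order, K has dimension 2 with simplices:

  0-simplices (9): a, b, c, d, e, f, g, h, i
  1-simplices (12): bc, bd, bi, cd, ce, ch, dg, ef, ei, fh, gh, gi
  2-simplices (1): bcd

Hence C_0 ≅ Z^9, C_1 ≅ Z^12, C_2 ≅ Z^1.

∂_1: C_1 → C_0 sends each edge [p,q] (with p < q) to q − p. For instance
  ∂ei = i − e.
As a 9×12 matrix over Z this has rank 7, with invariant factors (1,1,1,1,1,1,1).

∂_2: C_2 → C_1 acts by ∂[p,q,r] = [q,r] − [p,r] + [p,q]. For instance
  ∂bcd = cd − bd + bc.
As a 12×1 matrix over Z this has rank 1, with invariant factors (1).

Computing H_k = (kernel of ∂_k) / (image of ∂_{k+1}):

  H_2: rank ker ∂_2 − rank ∂_3 = (1 − 1) − 0 = 0, and there is no ∂_3, so H_2 ≅ 0.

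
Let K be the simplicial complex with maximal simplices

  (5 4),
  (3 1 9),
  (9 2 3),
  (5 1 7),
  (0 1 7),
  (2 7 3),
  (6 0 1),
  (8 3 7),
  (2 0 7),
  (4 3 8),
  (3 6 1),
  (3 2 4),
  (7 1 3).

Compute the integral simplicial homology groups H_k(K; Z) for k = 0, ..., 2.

H_0 = Z,  H_1 = Z,  H_2 = 0.

Order the vertices as 0 < 1 < 2 < 3 < 4 < 5 < 6 < 7 < 8 < 9. Listing each simplex with vertices in this order, K has dimension 2 with simplices:

  0-simplices (10): [0], [1], [2], [3], [4], [5], [6], [7], [8], [9]
  1-simplices (22): [0,1], [0,2], [0,6], [0,7], [1,3], [1,5], [1,6], [1,7], [1,9], [2,3], [2,4], [2,7], [2,9], [3,4], [3,6], [3,7], [3,8], [3,9], [4,5], [4,8], [5,7], [7,8]
  2-simplices (12): [0,1,6], [0,1,7], [0,2,7], [1,3,6], [1,3,7], [1,3,9], [1,5,7], [2,3,4], [2,3,7], [2,3,9], [3,4,8], [3,7,8]

so the chain groups are C_0 ≅ Z^10, C_1 ≅ Z^22, C_2 ≅ Z^12.

The boundary map ∂_1: C_1 → C_0 is given by ∂[p,q] = [q] − [p]. For instance
  ∂[0,1] = [1] − [0].
The 10×22 boundary matrix has rank 9 and Smith normal form diag(1,1,1,1,1,1,1,1,1).

The boundary map ∂_2: C_2 → C_1 sends each 2-simplex [p,q,r] to [q,r] − [p,r] + [p,q]. For instance
  ∂[2,3,7] = [3,7] − [2,7] + [2,3],
  ∂[1,5,7] = [5,7] − [1,7] + [1,5].
The resulting 22×12 matrix has rank 12, and its Smith normal form has invariant factors (1,1,1,1,1,1,1,1,1,1,1,1).

Computing H_k = (kernel of ∂_k) / (image of ∂_{k+1}):

  H_0: rank C_0 − rank ∂_1 = 10 − 9 = 1, and the invariant factors of ∂_1 are all 1, so H_0 ≅ Z.
  H_1: rank ker ∂_1 − rank ∂_2 = (22 − 9) − 12 = 1, and the invariant factors of ∂_2 are all 1, so H_1 ≅ Z.
  H_2: rank ker ∂_2 − rank ∂_3 = (12 − 12) − 0 = 0, and there is no ∂_3, so H_2 ≅ 0.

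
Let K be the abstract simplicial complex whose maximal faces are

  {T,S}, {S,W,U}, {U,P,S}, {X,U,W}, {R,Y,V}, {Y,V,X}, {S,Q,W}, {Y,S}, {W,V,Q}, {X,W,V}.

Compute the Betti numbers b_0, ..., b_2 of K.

K has 10 vertices, 18 edges, 8 triangles.
rank ∂_0 = 0, rank ∂_1 = 9 ⇒ b_0 = 10 − 0 − 9 = 1; all invariant factors of ∂_1 are 1 so no torsion. So H_0 ≅ Z.
rank ∂_1 = 9, rank ∂_2 = 8 ⇒ b_1 = 18 − 9 − 8 = 1; all invariant factors of ∂_2 are 1 so no torsion. So H_1 ≅ Z.
rank ∂_2 = 8, rank ∂_3 = 0 ⇒ b_2 = 8 − 8 − 0 = 0. So H_2 ≅ 0.

b_0 = 1, b_1 = 1, b_2 = 0.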